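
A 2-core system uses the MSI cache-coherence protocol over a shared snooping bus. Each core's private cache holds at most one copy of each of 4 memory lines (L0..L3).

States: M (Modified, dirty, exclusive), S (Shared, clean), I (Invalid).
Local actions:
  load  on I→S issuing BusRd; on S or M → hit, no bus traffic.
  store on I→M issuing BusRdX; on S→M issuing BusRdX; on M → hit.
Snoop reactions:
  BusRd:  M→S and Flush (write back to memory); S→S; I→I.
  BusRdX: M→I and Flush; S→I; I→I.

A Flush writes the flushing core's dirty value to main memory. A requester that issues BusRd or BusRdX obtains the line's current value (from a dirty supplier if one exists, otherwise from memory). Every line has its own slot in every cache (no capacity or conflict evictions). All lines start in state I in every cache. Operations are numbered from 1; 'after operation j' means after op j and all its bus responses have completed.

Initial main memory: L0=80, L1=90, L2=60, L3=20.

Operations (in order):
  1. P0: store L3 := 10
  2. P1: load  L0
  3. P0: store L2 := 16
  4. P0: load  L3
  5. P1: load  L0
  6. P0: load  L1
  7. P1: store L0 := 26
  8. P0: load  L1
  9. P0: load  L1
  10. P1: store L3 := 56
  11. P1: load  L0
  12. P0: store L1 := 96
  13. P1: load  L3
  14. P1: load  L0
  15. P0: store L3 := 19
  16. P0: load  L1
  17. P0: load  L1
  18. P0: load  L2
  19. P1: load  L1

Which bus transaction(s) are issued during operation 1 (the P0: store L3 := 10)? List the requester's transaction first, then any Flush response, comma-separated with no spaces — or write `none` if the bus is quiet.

bus = BusRdX

  op1 P0: store L3 := 10 → M/I on L3; bus BusRdX; mem=20
  op2 P1: load  L0 → I/S on L0; bus BusRd; mem=80
  op3 P0: store L2 := 16 → M/I on L2; bus BusRdX; mem=60
  op4 P0: load  L3 → M/I on L3; bus (none); mem=20
  op5 P1: load  L0 → I/S on L0; bus (none); mem=80
  op6 P0: load  L1 → S/I on L1; bus BusRd; mem=90
  op7 P1: store L0 := 26 → I/M on L0; bus BusRdX; mem=80
  op8 P0: load  L1 → S/I on L1; bus (none); mem=90
  op9 P0: load  L1 → S/I on L1; bus (none); mem=90
  op10 P1: store L3 := 56 → I/M on L3; bus BusRdX Flush; mem=10
  op11 P1: load  L0 → I/M on L0; bus (none); mem=80
  op12 P0: store L1 := 96 → M/I on L1; bus BusRdX; mem=90
  op13 P1: load  L3 → I/M on L3; bus (none); mem=10
  op14 P1: load  L0 → I/M on L0; bus (none); mem=80
  op15 P0: store L3 := 19 → M/I on L3; bus BusRdX Flush; mem=56
  op16 P0: load  L1 → M/I on L1; bus (none); mem=90
  op17 P0: load  L1 → M/I on L1; bus (none); mem=90
  op18 P0: load  L2 → M/I on L2; bus (none); mem=60
  op19 P1: load  L1 → S/S on L1; bus BusRd Flush; mem=96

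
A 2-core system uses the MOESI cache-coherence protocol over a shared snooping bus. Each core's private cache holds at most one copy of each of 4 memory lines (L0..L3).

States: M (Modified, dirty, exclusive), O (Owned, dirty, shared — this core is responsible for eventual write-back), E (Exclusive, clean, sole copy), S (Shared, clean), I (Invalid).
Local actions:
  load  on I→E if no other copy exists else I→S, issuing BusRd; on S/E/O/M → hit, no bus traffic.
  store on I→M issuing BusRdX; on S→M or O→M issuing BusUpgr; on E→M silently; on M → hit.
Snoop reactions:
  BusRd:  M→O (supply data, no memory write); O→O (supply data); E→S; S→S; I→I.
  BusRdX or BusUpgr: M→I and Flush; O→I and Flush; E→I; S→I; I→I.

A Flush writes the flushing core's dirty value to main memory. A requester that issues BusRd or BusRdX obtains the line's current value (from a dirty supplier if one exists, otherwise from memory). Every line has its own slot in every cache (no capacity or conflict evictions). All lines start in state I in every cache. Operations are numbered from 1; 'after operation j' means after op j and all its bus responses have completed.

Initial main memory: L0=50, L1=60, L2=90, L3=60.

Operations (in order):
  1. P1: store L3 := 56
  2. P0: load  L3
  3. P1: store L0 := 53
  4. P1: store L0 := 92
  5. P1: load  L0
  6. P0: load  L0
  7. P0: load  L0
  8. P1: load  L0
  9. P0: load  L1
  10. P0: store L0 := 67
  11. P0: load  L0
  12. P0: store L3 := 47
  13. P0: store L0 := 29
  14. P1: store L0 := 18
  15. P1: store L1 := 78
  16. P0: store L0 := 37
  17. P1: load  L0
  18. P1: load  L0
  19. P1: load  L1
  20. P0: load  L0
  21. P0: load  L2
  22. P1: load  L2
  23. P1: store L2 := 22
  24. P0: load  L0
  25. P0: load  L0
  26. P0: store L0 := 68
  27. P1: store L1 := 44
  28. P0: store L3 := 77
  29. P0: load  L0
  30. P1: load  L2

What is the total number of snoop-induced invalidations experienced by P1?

invalidations = 4

step 1: P1: store L3 := 56  ⟶  IM  (L3)  txn=BusRdX  M[L3]=60
step 2: P0: load  L3  ⟶  SO  (L3)  txn=BusRd  M[L3]=60
step 3: P1: store L0 := 53  ⟶  IM  (L0)  txn=BusRdX  M[L0]=50
step 4: P1: store L0 := 92  ⟶  IM  (L0)  txn=∅  M[L0]=50
step 5: P1: load  L0  ⟶  IM  (L0)  txn=∅  M[L0]=50
step 6: P0: load  L0  ⟶  SO  (L0)  txn=BusRd  M[L0]=50
step 7: P0: load  L0  ⟶  SO  (L0)  txn=∅  M[L0]=50
step 8: P1: load  L0  ⟶  SO  (L0)  txn=∅  M[L0]=50
step 9: P0: load  L1  ⟶  EI  (L1)  txn=BusRd  M[L1]=60
step 10: P0: store L0 := 67  ⟶  MI  (L0)  txn=BusUpgr+Flush  M[L0]=92
step 11: P0: load  L0  ⟶  MI  (L0)  txn=∅  M[L0]=92
step 12: P0: store L3 := 47  ⟶  MI  (L3)  txn=BusUpgr+Flush  M[L3]=56
step 13: P0: store L0 := 29  ⟶  MI  (L0)  txn=∅  M[L0]=92
step 14: P1: store L0 := 18  ⟶  IM  (L0)  txn=BusRdX+Flush  M[L0]=29
step 15: P1: store L1 := 78  ⟶  IM  (L1)  txn=BusRdX  M[L1]=60
step 16: P0: store L0 := 37  ⟶  MI  (L0)  txn=BusRdX+Flush  M[L0]=18
step 17: P1: load  L0  ⟶  OS  (L0)  txn=BusRd  M[L0]=18
step 18: P1: load  L0  ⟶  OS  (L0)  txn=∅  M[L0]=18
step 19: P1: load  L1  ⟶  IM  (L1)  txn=∅  M[L1]=60
step 20: P0: load  L0  ⟶  OS  (L0)  txn=∅  M[L0]=18
step 21: P0: load  L2  ⟶  EI  (L2)  txn=BusRd  M[L2]=90
step 22: P1: load  L2  ⟶  SS  (L2)  txn=BusRd  M[L2]=90
step 23: P1: store L2 := 22  ⟶  IM  (L2)  txn=BusUpgr  M[L2]=90
step 24: P0: load  L0  ⟶  OS  (L0)  txn=∅  M[L0]=18
step 25: P0: load  L0  ⟶  OS  (L0)  txn=∅  M[L0]=18
step 26: P0: store L0 := 68  ⟶  MI  (L0)  txn=BusUpgr  M[L0]=18
step 27: P1: store L1 := 44  ⟶  IM  (L1)  txn=∅  M[L1]=60
step 28: P0: store L3 := 77  ⟶  MI  (L3)  txn=∅  M[L3]=56
step 29: P0: load  L0  ⟶  MI  (L0)  txn=∅  M[L0]=18
step 30: P1: load  L2  ⟶  IM  (L2)  txn=∅  M[L2]=90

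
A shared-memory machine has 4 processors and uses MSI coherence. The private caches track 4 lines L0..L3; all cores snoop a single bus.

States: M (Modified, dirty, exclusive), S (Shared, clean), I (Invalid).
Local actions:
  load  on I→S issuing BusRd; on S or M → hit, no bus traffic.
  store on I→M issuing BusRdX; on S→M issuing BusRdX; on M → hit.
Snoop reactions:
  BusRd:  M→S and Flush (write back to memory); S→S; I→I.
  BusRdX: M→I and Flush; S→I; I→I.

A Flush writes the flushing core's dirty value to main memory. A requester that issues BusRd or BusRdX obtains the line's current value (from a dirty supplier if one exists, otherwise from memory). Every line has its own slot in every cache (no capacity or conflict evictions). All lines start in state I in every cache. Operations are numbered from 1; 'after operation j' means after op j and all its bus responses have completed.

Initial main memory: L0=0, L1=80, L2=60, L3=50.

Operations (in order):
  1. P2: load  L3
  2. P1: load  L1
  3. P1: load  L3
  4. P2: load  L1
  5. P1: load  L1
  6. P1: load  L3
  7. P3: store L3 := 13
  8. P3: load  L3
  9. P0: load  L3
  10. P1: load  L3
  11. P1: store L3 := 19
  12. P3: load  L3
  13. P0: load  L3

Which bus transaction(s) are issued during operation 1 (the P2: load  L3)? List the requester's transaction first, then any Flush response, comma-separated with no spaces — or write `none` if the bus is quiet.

step 1: P2: load  L3  ⟶  IISI  (L3)  txn=BusRd  M[L3]=50
step 2: P1: load  L1  ⟶  ISII  (L1)  txn=BusRd  M[L1]=80
step 3: P1: load  L3  ⟶  ISSI  (L3)  txn=BusRd  M[L3]=50
step 4: P2: load  L1  ⟶  ISSI  (L1)  txn=BusRd  M[L1]=80
step 5: P1: load  L1  ⟶  ISSI  (L1)  txn=∅  M[L1]=80
step 6: P1: load  L3  ⟶  ISSI  (L3)  txn=∅  M[L3]=50
step 7: P3: store L3 := 13  ⟶  IIIM  (L3)  txn=BusRdX  M[L3]=50
step 8: P3: load  L3  ⟶  IIIM  (L3)  txn=∅  M[L3]=50
step 9: P0: load  L3  ⟶  SIIS  (L3)  txn=BusRd+Flush  M[L3]=13
step 10: P1: load  L3  ⟶  SSIS  (L3)  txn=BusRd  M[L3]=13
step 11: P1: store L3 := 19  ⟶  IMII  (L3)  txn=BusRdX  M[L3]=13
step 12: P3: load  L3  ⟶  ISIS  (L3)  txn=BusRd+Flush  M[L3]=19
step 13: P0: load  L3  ⟶  SSIS  (L3)  txn=BusRd  M[L3]=19

bus = BusRd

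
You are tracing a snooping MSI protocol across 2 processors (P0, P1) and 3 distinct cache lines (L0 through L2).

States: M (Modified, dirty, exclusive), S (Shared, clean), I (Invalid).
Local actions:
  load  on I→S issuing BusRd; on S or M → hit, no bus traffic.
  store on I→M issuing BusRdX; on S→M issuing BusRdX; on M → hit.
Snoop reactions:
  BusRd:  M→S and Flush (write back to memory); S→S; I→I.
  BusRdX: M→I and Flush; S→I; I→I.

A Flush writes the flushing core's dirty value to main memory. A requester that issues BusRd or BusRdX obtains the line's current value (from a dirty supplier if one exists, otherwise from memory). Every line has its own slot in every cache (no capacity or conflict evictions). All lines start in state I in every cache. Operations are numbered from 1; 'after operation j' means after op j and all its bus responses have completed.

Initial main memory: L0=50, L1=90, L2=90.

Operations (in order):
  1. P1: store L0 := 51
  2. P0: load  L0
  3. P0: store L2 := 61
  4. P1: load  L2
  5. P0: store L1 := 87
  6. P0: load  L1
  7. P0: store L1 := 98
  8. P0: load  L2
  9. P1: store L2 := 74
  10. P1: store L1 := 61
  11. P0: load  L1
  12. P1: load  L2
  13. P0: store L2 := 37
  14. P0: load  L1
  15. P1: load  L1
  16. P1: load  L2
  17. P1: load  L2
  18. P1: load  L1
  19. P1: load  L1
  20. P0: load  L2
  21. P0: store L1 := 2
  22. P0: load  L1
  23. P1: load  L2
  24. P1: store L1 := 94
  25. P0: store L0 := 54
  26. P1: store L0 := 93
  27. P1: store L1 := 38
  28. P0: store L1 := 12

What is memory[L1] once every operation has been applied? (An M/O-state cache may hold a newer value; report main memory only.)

memory[L1] = 38

step 1: P1: store L0 := 51  ⟶  IM  (L0)  txn=BusRdX  M[L0]=50
step 2: P0: load  L0  ⟶  SS  (L0)  txn=BusRd+Flush  M[L0]=51
step 3: P0: store L2 := 61  ⟶  MI  (L2)  txn=BusRdX  M[L2]=90
step 4: P1: load  L2  ⟶  SS  (L2)  txn=BusRd+Flush  M[L2]=61
step 5: P0: store L1 := 87  ⟶  MI  (L1)  txn=BusRdX  M[L1]=90
step 6: P0: load  L1  ⟶  MI  (L1)  txn=∅  M[L1]=90
step 7: P0: store L1 := 98  ⟶  MI  (L1)  txn=∅  M[L1]=90
step 8: P0: load  L2  ⟶  SS  (L2)  txn=∅  M[L2]=61
step 9: P1: store L2 := 74  ⟶  IM  (L2)  txn=BusRdX  M[L2]=61
step 10: P1: store L1 := 61  ⟶  IM  (L1)  txn=BusRdX+Flush  M[L1]=98
step 11: P0: load  L1  ⟶  SS  (L1)  txn=BusRd+Flush  M[L1]=61
step 12: P1: load  L2  ⟶  IM  (L2)  txn=∅  M[L2]=61
step 13: P0: store L2 := 37  ⟶  MI  (L2)  txn=BusRdX+Flush  M[L2]=74
step 14: P0: load  L1  ⟶  SS  (L1)  txn=∅  M[L1]=61
step 15: P1: load  L1  ⟶  SS  (L1)  txn=∅  M[L1]=61
step 16: P1: load  L2  ⟶  SS  (L2)  txn=BusRd+Flush  M[L2]=37
step 17: P1: load  L2  ⟶  SS  (L2)  txn=∅  M[L2]=37
step 18: P1: load  L1  ⟶  SS  (L1)  txn=∅  M[L1]=61
step 19: P1: load  L1  ⟶  SS  (L1)  txn=∅  M[L1]=61
step 20: P0: load  L2  ⟶  SS  (L2)  txn=∅  M[L2]=37
step 21: P0: store L1 := 2  ⟶  MI  (L1)  txn=BusRdX  M[L1]=61
step 22: P0: load  L1  ⟶  MI  (L1)  txn=∅  M[L1]=61
step 23: P1: load  L2  ⟶  SS  (L2)  txn=∅  M[L2]=37
step 24: P1: store L1 := 94  ⟶  IM  (L1)  txn=BusRdX+Flush  M[L1]=2
step 25: P0: store L0 := 54  ⟶  MI  (L0)  txn=BusRdX  M[L0]=51
step 26: P1: store L0 := 93  ⟶  IM  (L0)  txn=BusRdX+Flush  M[L0]=54
step 27: P1: store L1 := 38  ⟶  IM  (L1)  txn=∅  M[L1]=2
step 28: P0: store L1 := 12  ⟶  MI  (L1)  txn=BusRdX+Flush  M[L1]=38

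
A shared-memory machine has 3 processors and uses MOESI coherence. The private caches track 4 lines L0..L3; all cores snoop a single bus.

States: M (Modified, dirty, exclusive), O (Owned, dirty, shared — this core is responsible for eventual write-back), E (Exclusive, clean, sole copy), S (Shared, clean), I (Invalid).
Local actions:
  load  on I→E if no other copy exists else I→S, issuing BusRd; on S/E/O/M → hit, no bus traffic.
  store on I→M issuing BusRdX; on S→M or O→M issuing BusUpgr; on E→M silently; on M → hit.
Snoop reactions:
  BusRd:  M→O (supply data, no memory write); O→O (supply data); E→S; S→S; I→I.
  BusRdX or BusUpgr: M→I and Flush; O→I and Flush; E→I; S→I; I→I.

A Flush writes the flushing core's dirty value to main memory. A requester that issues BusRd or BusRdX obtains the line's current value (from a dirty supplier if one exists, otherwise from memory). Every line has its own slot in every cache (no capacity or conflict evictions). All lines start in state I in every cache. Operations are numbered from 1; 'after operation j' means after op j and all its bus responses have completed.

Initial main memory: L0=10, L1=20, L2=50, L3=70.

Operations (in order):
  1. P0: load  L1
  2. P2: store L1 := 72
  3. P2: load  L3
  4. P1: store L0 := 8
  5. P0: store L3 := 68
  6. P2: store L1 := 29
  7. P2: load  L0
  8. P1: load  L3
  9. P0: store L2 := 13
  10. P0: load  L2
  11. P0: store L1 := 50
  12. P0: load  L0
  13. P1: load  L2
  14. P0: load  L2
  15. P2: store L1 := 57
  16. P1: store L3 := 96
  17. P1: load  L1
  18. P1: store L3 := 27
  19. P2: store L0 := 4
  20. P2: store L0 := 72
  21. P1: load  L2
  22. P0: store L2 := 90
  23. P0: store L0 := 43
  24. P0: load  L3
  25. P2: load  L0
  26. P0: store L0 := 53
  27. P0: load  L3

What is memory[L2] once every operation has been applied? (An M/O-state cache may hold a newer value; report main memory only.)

1. P0: load  L1  bus=[BusRd]  L1: P0=E P1=I P2=I  mem[L1]=20
2. P2: store L1 := 72  bus=[BusRdX]  L1: P0=I P1=I P2=M  mem[L1]=20
3. P2: load  L3  bus=[BusRd]  L3: P0=I P1=I P2=E  mem[L3]=70
4. P1: store L0 := 8  bus=[BusRdX]  L0: P0=I P1=M P2=I  mem[L0]=10
5. P0: store L3 := 68  bus=[BusRdX]  L3: P0=M P1=I P2=I  mem[L3]=70
6. P2: store L1 := 29  bus=[-]  L1: P0=I P1=I P2=M  mem[L1]=20
7. P2: load  L0  bus=[BusRd]  L0: P0=I P1=O P2=S  mem[L0]=10
8. P1: load  L3  bus=[BusRd]  L3: P0=O P1=S P2=I  mem[L3]=70
9. P0: store L2 := 13  bus=[BusRdX]  L2: P0=M P1=I P2=I  mem[L2]=50
10. P0: load  L2  bus=[-]  L2: P0=M P1=I P2=I  mem[L2]=50
11. P0: store L1 := 50  bus=[BusRdX,Flush]  L1: P0=M P1=I P2=I  mem[L1]=29
12. P0: load  L0  bus=[BusRd]  L0: P0=S P1=O P2=S  mem[L0]=10
13. P1: load  L2  bus=[BusRd]  L2: P0=O P1=S P2=I  mem[L2]=50
14. P0: load  L2  bus=[-]  L2: P0=O P1=S P2=I  mem[L2]=50
15. P2: store L1 := 57  bus=[BusRdX,Flush]  L1: P0=I P1=I P2=M  mem[L1]=50
16. P1: store L3 := 96  bus=[BusUpgr,Flush]  L3: P0=I P1=M P2=I  mem[L3]=68
17. P1: load  L1  bus=[BusRd]  L1: P0=I P1=S P2=O  mem[L1]=50
18. P1: store L3 := 27  bus=[-]  L3: P0=I P1=M P2=I  mem[L3]=68
19. P2: store L0 := 4  bus=[BusUpgr,Flush]  L0: P0=I P1=I P2=M  mem[L0]=8
20. P2: store L0 := 72  bus=[-]  L0: P0=I P1=I P2=M  mem[L0]=8
21. P1: load  L2  bus=[-]  L2: P0=O P1=S P2=I  mem[L2]=50
22. P0: store L2 := 90  bus=[BusUpgr]  L2: P0=M P1=I P2=I  mem[L2]=50
23. P0: store L0 := 43  bus=[BusRdX,Flush]  L0: P0=M P1=I P2=I  mem[L0]=72
24. P0: load  L3  bus=[BusRd]  L3: P0=S P1=O P2=I  mem[L3]=68
25. P2: load  L0  bus=[BusRd]  L0: P0=O P1=I P2=S  mem[L0]=72
26. P0: store L0 := 53  bus=[BusUpgr]  L0: P0=M P1=I P2=I  mem[L0]=72
27. P0: load  L3  bus=[-]  L3: P0=S P1=O P2=I  mem[L3]=68

memory[L2] = 50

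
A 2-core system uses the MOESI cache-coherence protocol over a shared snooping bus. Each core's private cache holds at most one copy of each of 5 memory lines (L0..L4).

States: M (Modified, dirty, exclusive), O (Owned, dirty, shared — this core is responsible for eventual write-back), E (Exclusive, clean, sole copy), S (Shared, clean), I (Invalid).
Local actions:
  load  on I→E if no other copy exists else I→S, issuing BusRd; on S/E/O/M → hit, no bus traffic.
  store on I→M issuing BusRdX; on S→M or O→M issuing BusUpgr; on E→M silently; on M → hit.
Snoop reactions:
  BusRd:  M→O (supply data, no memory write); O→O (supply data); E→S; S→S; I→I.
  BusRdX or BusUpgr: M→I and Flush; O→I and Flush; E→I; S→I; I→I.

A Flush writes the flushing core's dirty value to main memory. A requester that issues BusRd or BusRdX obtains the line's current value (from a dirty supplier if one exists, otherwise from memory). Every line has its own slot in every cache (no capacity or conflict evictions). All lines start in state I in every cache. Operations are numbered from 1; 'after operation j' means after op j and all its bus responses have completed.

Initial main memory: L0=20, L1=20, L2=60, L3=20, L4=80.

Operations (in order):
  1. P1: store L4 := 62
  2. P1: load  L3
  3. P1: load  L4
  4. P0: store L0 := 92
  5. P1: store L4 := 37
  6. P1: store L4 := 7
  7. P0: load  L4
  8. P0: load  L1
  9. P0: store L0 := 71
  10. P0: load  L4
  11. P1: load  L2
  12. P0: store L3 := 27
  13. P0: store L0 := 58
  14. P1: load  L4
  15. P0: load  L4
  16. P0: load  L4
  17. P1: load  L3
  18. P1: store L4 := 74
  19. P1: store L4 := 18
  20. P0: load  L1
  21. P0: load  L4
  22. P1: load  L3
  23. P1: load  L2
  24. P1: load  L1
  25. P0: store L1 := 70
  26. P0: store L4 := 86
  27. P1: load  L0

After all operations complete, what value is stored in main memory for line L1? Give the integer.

memory[L1] = 20

step 1: P1: store L4 := 62  ⟶  IM  (L4)  txn=BusRdX  M[L4]=80
step 2: P1: load  L3  ⟶  IE  (L3)  txn=BusRd  M[L3]=20
step 3: P1: load  L4  ⟶  IM  (L4)  txn=∅  M[L4]=80
step 4: P0: store L0 := 92  ⟶  MI  (L0)  txn=BusRdX  M[L0]=20
step 5: P1: store L4 := 37  ⟶  IM  (L4)  txn=∅  M[L4]=80
step 6: P1: store L4 := 7  ⟶  IM  (L4)  txn=∅  M[L4]=80
step 7: P0: load  L4  ⟶  SO  (L4)  txn=BusRd  M[L4]=80
step 8: P0: load  L1  ⟶  EI  (L1)  txn=BusRd  M[L1]=20
step 9: P0: store L0 := 71  ⟶  MI  (L0)  txn=∅  M[L0]=20
step 10: P0: load  L4  ⟶  SO  (L4)  txn=∅  M[L4]=80
step 11: P1: load  L2  ⟶  IE  (L2)  txn=BusRd  M[L2]=60
step 12: P0: store L3 := 27  ⟶  MI  (L3)  txn=BusRdX  M[L3]=20
step 13: P0: store L0 := 58  ⟶  MI  (L0)  txn=∅  M[L0]=20
step 14: P1: load  L4  ⟶  SO  (L4)  txn=∅  M[L4]=80
step 15: P0: load  L4  ⟶  SO  (L4)  txn=∅  M[L4]=80
step 16: P0: load  L4  ⟶  SO  (L4)  txn=∅  M[L4]=80
step 17: P1: load  L3  ⟶  OS  (L3)  txn=BusRd  M[L3]=20
step 18: P1: store L4 := 74  ⟶  IM  (L4)  txn=BusUpgr  M[L4]=80
step 19: P1: store L4 := 18  ⟶  IM  (L4)  txn=∅  M[L4]=80
step 20: P0: load  L1  ⟶  EI  (L1)  txn=∅  M[L1]=20
step 21: P0: load  L4  ⟶  SO  (L4)  txn=BusRd  M[L4]=80
step 22: P1: load  L3  ⟶  OS  (L3)  txn=∅  M[L3]=20
step 23: P1: load  L2  ⟶  IE  (L2)  txn=∅  M[L2]=60
step 24: P1: load  L1  ⟶  SS  (L1)  txn=BusRd  M[L1]=20
step 25: P0: store L1 := 70  ⟶  MI  (L1)  txn=BusUpgr  M[L1]=20
step 26: P0: store L4 := 86  ⟶  MI  (L4)  txn=BusUpgr+Flush  M[L4]=18
step 27: P1: load  L0  ⟶  OS  (L0)  txn=BusRd  M[L0]=20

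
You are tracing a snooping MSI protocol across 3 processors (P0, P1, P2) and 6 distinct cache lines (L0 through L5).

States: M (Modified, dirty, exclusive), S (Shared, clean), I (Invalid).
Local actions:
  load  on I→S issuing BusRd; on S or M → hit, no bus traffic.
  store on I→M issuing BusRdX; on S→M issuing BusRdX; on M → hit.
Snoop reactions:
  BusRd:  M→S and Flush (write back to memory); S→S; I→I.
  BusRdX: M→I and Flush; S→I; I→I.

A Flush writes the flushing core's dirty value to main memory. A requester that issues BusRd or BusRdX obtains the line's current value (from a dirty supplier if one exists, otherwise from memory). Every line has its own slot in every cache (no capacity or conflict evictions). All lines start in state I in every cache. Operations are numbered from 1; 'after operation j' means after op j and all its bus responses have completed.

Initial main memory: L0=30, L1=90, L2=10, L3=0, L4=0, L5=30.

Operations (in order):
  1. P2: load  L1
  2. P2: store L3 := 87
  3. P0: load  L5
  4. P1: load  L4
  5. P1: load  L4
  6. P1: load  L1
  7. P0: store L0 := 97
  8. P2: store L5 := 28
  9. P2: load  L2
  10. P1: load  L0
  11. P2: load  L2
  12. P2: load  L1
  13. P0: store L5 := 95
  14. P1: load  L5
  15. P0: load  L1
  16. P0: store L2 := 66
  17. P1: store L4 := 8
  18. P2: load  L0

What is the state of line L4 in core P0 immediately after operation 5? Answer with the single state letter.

1. P2: load  L1  bus=[BusRd]  L1: P0=I P1=I P2=S  mem[L1]=90
2. P2: store L3 := 87  bus=[BusRdX]  L3: P0=I P1=I P2=M  mem[L3]=0
3. P0: load  L5  bus=[BusRd]  L5: P0=S P1=I P2=I  mem[L5]=30
4. P1: load  L4  bus=[BusRd]  L4: P0=I P1=S P2=I  mem[L4]=0
5. P1: load  L4  bus=[-]  L4: P0=I P1=S P2=I  mem[L4]=0
6. P1: load  L1  bus=[BusRd]  L1: P0=I P1=S P2=S  mem[L1]=90
7. P0: store L0 := 97  bus=[BusRdX]  L0: P0=M P1=I P2=I  mem[L0]=30
8. P2: store L5 := 28  bus=[BusRdX]  L5: P0=I P1=I P2=M  mem[L5]=30
9. P2: load  L2  bus=[BusRd]  L2: P0=I P1=I P2=S  mem[L2]=10
10. P1: load  L0  bus=[BusRd,Flush]  L0: P0=S P1=S P2=I  mem[L0]=97
11. P2: load  L2  bus=[-]  L2: P0=I P1=I P2=S  mem[L2]=10
12. P2: load  L1  bus=[-]  L1: P0=I P1=S P2=S  mem[L1]=90
13. P0: store L5 := 95  bus=[BusRdX,Flush]  L5: P0=M P1=I P2=I  mem[L5]=28
14. P1: load  L5  bus=[BusRd,Flush]  L5: P0=S P1=S P2=I  mem[L5]=95
15. P0: load  L1  bus=[BusRd]  L1: P0=S P1=S P2=S  mem[L1]=90
16. P0: store L2 := 66  bus=[BusRdX]  L2: P0=M P1=I P2=I  mem[L2]=10
17. P1: store L4 := 8  bus=[BusRdX]  L4: P0=I P1=M P2=I  mem[L4]=0
18. P2: load  L0  bus=[BusRd]  L0: P0=S P1=S P2=S  mem[L0]=97

state = I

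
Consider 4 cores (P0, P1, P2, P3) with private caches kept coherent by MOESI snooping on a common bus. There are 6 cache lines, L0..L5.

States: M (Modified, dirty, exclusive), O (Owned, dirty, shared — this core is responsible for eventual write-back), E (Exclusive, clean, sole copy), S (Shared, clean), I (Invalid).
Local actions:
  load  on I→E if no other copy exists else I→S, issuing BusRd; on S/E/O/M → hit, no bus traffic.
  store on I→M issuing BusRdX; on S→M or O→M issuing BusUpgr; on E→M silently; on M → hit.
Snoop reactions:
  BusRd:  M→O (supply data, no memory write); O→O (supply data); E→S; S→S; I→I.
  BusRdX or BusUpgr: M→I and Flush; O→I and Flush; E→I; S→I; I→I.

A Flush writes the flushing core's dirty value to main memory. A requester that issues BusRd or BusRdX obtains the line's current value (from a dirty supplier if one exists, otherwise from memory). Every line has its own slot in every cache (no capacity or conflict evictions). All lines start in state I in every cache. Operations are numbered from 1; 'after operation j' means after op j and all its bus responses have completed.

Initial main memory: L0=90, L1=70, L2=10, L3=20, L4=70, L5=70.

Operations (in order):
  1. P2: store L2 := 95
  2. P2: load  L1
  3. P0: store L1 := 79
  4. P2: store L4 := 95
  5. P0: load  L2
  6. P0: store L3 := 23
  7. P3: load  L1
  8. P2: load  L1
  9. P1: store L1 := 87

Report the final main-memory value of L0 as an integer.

memory[L0] = 90

[1] P2: store L2 := 95 | P0:I, P1:I, P2:M(95), P3:I | bus: BusRdX
[2] P2: load  L1 | P0:I, P1:I, P2:E(70), P3:I | bus: BusRd
[3] P0: store L1 := 79 | P0:M(79), P1:I, P2:I, P3:I | bus: BusRdX
[4] P2: store L4 := 95 | P0:I, P1:I, P2:M(95), P3:I | bus: BusRdX
[5] P0: load  L2 | P0:S(95), P1:I, P2:O(95), P3:I | bus: BusRd
[6] P0: store L3 := 23 | P0:M(23), P1:I, P2:I, P3:I | bus: BusRdX
[7] P3: load  L1 | P0:O(79), P1:I, P2:I, P3:S(79) | bus: BusRd
[8] P2: load  L1 | P0:O(79), P1:I, P2:S(79), P3:S(79) | bus: BusRd
[9] P1: store L1 := 87 | P0:I, P1:M(87), P2:I, P3:I | bus: BusRdX,Flush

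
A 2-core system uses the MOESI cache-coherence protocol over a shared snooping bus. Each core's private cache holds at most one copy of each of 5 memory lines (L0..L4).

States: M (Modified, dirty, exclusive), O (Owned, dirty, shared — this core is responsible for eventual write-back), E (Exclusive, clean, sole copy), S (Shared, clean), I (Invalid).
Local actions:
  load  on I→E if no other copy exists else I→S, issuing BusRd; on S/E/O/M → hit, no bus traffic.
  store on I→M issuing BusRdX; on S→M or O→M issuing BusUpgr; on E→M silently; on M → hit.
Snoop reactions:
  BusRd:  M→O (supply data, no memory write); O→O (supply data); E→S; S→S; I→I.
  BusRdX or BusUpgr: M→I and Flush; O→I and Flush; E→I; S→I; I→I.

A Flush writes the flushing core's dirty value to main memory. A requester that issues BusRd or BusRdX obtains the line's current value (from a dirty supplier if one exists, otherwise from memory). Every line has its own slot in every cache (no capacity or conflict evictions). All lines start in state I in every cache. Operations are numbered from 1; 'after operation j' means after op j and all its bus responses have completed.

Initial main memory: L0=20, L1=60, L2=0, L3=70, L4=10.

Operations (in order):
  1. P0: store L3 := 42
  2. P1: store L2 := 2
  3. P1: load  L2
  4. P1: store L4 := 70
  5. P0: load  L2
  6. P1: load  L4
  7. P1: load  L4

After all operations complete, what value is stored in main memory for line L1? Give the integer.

memory[L1] = 60

1. P0: store L3 := 42  bus=[BusRdX]  L3: P0=M P1=I  mem[L3]=70
2. P1: store L2 := 2  bus=[BusRdX]  L2: P0=I P1=M  mem[L2]=0
3. P1: load  L2  bus=[-]  L2: P0=I P1=M  mem[L2]=0
4. P1: store L4 := 70  bus=[BusRdX]  L4: P0=I P1=M  mem[L4]=10
5. P0: load  L2  bus=[BusRd]  L2: P0=S P1=O  mem[L2]=0
6. P1: load  L4  bus=[-]  L4: P0=I P1=M  mem[L4]=10
7. P1: load  L4  bus=[-]  L4: P0=I P1=M  mem[L4]=10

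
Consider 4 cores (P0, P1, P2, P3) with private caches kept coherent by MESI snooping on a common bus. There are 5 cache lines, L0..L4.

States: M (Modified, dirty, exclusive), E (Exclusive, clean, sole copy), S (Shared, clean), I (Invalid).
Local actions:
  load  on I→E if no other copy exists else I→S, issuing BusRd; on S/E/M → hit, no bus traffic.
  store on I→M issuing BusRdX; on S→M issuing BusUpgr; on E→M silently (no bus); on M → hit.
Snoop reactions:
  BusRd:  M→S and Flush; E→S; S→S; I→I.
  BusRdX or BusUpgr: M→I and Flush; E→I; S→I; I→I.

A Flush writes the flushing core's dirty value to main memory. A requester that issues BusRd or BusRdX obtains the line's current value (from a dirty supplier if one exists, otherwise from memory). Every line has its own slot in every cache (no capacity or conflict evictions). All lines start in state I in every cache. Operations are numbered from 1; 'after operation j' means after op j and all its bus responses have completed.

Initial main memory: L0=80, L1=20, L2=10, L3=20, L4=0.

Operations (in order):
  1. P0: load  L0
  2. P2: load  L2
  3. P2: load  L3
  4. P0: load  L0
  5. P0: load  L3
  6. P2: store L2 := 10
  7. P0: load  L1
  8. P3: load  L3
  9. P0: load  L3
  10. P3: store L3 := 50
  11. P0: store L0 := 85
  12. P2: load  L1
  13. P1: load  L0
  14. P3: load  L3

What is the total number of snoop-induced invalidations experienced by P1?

step 1: P0: load  L0  ⟶  EIII  (L0)  txn=BusRd  M[L0]=80
step 2: P2: load  L2  ⟶  IIEI  (L2)  txn=BusRd  M[L2]=10
step 3: P2: load  L3  ⟶  IIEI  (L3)  txn=BusRd  M[L3]=20
step 4: P0: load  L0  ⟶  EIII  (L0)  txn=∅  M[L0]=80
step 5: P0: load  L3  ⟶  SISI  (L3)  txn=BusRd  M[L3]=20
step 6: P2: store L2 := 10  ⟶  IIMI  (L2)  txn=∅  M[L2]=10
step 7: P0: load  L1  ⟶  EIII  (L1)  txn=BusRd  M[L1]=20
step 8: P3: load  L3  ⟶  SISS  (L3)  txn=BusRd  M[L3]=20
step 9: P0: load  L3  ⟶  SISS  (L3)  txn=∅  M[L3]=20
step 10: P3: store L3 := 50  ⟶  IIIM  (L3)  txn=BusUpgr  M[L3]=20
step 11: P0: store L0 := 85  ⟶  MIII  (L0)  txn=∅  M[L0]=80
step 12: P2: load  L1  ⟶  SISI  (L1)  txn=BusRd  M[L1]=20
step 13: P1: load  L0  ⟶  SSII  (L0)  txn=BusRd+Flush  M[L0]=85
step 14: P3: load  L3  ⟶  IIIM  (L3)  txn=∅  M[L3]=20

invalidations = 0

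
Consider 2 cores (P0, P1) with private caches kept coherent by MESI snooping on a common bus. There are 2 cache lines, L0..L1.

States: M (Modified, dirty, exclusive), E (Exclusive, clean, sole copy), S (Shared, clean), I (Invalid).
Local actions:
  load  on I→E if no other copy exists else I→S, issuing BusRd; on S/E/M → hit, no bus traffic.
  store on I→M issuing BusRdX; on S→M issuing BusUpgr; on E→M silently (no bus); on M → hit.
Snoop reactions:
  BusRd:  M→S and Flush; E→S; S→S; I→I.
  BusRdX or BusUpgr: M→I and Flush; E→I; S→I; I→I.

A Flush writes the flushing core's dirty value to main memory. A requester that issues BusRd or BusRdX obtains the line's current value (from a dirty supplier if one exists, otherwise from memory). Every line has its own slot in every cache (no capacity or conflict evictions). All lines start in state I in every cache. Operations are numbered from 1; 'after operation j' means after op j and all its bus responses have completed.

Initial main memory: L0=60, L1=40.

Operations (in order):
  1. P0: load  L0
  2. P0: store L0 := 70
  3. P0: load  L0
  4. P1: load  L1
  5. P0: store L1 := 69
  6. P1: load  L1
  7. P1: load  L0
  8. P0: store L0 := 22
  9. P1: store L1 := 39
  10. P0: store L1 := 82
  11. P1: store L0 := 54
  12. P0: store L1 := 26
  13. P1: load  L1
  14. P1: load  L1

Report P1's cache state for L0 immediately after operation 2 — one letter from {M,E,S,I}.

1. P0: load  L0  bus=[BusRd]  L0: P0=E P1=I  mem[L0]=60
2. P0: store L0 := 70  bus=[-]  L0: P0=M P1=I  mem[L0]=60
3. P0: load  L0  bus=[-]  L0: P0=M P1=I  mem[L0]=60
4. P1: load  L1  bus=[BusRd]  L1: P0=I P1=E  mem[L1]=40
5. P0: store L1 := 69  bus=[BusRdX]  L1: P0=M P1=I  mem[L1]=40
6. P1: load  L1  bus=[BusRd,Flush]  L1: P0=S P1=S  mem[L1]=69
7. P1: load  L0  bus=[BusRd,Flush]  L0: P0=S P1=S  mem[L0]=70
8. P0: store L0 := 22  bus=[BusUpgr]  L0: P0=M P1=I  mem[L0]=70
9. P1: store L1 := 39  bus=[BusUpgr]  L1: P0=I P1=M  mem[L1]=69
10. P0: store L1 := 82  bus=[BusRdX,Flush]  L1: P0=M P1=I  mem[L1]=39
11. P1: store L0 := 54  bus=[BusRdX,Flush]  L0: P0=I P1=M  mem[L0]=22
12. P0: store L1 := 26  bus=[-]  L1: P0=M P1=I  mem[L1]=39
13. P1: load  L1  bus=[BusRd,Flush]  L1: P0=S P1=S  mem[L1]=26
14. P1: load  L1  bus=[-]  L1: P0=S P1=S  mem[L1]=26

state = I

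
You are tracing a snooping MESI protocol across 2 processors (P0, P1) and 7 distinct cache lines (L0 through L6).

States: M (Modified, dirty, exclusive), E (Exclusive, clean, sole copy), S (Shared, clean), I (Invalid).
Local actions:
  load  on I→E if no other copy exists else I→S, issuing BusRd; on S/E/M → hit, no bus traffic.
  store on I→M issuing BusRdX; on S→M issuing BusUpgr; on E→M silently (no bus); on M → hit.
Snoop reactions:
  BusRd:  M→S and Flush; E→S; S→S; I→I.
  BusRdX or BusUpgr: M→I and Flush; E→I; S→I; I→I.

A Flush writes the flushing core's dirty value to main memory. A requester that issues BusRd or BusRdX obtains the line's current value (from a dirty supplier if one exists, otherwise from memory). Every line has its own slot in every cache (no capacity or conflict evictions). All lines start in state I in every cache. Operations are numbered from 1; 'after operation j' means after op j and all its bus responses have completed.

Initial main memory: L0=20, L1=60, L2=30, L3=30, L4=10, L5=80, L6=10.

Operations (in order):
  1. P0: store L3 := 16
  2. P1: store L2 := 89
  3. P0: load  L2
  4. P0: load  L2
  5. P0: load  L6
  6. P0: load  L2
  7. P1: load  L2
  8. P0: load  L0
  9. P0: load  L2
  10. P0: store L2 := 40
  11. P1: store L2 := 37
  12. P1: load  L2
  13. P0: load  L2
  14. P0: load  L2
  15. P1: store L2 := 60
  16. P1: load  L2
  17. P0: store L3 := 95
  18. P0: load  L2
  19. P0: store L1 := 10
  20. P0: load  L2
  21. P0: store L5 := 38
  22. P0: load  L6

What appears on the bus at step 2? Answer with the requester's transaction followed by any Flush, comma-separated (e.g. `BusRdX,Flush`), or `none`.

bus = BusRdX

1. P0: store L3 := 16  bus=[BusRdX]  L3: P0=M P1=I  mem[L3]=30
2. P1: store L2 := 89  bus=[BusRdX]  L2: P0=I P1=M  mem[L2]=30
3. P0: load  L2  bus=[BusRd,Flush]  L2: P0=S P1=S  mem[L2]=89
4. P0: load  L2  bus=[-]  L2: P0=S P1=S  mem[L2]=89
5. P0: load  L6  bus=[BusRd]  L6: P0=E P1=I  mem[L6]=10
6. P0: load  L2  bus=[-]  L2: P0=S P1=S  mem[L2]=89
7. P1: load  L2  bus=[-]  L2: P0=S P1=S  mem[L2]=89
8. P0: load  L0  bus=[BusRd]  L0: P0=E P1=I  mem[L0]=20
9. P0: load  L2  bus=[-]  L2: P0=S P1=S  mem[L2]=89
10. P0: store L2 := 40  bus=[BusUpgr]  L2: P0=M P1=I  mem[L2]=89
11. P1: store L2 := 37  bus=[BusRdX,Flush]  L2: P0=I P1=M  mem[L2]=40
12. P1: load  L2  bus=[-]  L2: P0=I P1=M  mem[L2]=40
13. P0: load  L2  bus=[BusRd,Flush]  L2: P0=S P1=S  mem[L2]=37
14. P0: load  L2  bus=[-]  L2: P0=S P1=S  mem[L2]=37
15. P1: store L2 := 60  bus=[BusUpgr]  L2: P0=I P1=M  mem[L2]=37
16. P1: load  L2  bus=[-]  L2: P0=I P1=M  mem[L2]=37
17. P0: store L3 := 95  bus=[-]  L3: P0=M P1=I  mem[L3]=30
18. P0: load  L2  bus=[BusRd,Flush]  L2: P0=S P1=S  mem[L2]=60
19. P0: store L1 := 10  bus=[BusRdX]  L1: P0=M P1=I  mem[L1]=60
20. P0: load  L2  bus=[-]  L2: P0=S P1=S  mem[L2]=60
21. P0: store L5 := 38  bus=[BusRdX]  L5: P0=M P1=I  mem[L5]=80
22. P0: load  L6  bus=[-]  L6: P0=E P1=I  mem[L6]=10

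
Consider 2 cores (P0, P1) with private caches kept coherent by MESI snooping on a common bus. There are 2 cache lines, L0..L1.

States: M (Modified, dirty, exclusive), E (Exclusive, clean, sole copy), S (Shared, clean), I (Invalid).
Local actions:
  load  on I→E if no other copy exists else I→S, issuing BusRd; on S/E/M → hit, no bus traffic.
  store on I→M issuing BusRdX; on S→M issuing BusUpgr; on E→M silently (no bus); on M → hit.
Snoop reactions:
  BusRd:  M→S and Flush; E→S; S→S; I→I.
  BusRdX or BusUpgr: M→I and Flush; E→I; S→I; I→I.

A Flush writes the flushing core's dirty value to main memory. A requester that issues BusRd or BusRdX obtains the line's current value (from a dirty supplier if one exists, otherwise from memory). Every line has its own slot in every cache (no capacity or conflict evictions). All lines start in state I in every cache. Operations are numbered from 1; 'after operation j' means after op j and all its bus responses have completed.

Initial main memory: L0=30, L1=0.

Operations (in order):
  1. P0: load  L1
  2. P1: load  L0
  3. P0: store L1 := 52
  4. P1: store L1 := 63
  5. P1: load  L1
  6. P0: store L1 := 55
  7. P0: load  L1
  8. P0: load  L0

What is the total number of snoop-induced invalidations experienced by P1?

[1] P0: load  L1 | P0:E(0), P1:I | bus: BusRd
[2] P1: load  L0 | P0:I, P1:E(30) | bus: BusRd
[3] P0: store L1 := 52 | P0:M(52), P1:I | bus: none
[4] P1: store L1 := 63 | P0:I, P1:M(63) | bus: BusRdX,Flush
[5] P1: load  L1 | P0:I, P1:M(63) | bus: none
[6] P0: store L1 := 55 | P0:M(55), P1:I | bus: BusRdX,Flush
[7] P0: load  L1 | P0:M(55), P1:I | bus: none
[8] P0: load  L0 | P0:S(30), P1:S(30) | bus: BusRd

invalidations = 1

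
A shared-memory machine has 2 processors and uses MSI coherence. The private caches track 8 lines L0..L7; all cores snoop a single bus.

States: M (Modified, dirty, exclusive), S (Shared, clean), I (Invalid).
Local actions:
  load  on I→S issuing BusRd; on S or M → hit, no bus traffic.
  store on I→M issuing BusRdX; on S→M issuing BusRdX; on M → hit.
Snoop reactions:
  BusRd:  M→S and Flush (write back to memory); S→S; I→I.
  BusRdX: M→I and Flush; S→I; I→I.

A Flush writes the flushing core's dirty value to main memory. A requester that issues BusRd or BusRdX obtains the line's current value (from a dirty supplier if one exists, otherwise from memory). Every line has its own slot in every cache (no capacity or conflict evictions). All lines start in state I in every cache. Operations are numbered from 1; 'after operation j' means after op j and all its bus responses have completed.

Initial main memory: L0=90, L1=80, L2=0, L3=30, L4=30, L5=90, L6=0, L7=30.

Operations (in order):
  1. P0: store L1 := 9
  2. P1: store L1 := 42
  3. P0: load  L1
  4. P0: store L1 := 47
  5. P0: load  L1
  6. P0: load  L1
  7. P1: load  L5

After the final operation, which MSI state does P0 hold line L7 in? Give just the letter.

state = I

[1] P0: store L1 := 9 | P0:M(9), P1:I | bus: BusRdX
[2] P1: store L1 := 42 | P0:I, P1:M(42) | bus: BusRdX,Flush
[3] P0: load  L1 | P0:S(42), P1:S(42) | bus: BusRd,Flush
[4] P0: store L1 := 47 | P0:M(47), P1:I | bus: BusRdX
[5] P0: load  L1 | P0:M(47), P1:I | bus: none
[6] P0: load  L1 | P0:M(47), P1:I | bus: none
[7] P1: load  L5 | P0:I, P1:S(90) | bus: BusRd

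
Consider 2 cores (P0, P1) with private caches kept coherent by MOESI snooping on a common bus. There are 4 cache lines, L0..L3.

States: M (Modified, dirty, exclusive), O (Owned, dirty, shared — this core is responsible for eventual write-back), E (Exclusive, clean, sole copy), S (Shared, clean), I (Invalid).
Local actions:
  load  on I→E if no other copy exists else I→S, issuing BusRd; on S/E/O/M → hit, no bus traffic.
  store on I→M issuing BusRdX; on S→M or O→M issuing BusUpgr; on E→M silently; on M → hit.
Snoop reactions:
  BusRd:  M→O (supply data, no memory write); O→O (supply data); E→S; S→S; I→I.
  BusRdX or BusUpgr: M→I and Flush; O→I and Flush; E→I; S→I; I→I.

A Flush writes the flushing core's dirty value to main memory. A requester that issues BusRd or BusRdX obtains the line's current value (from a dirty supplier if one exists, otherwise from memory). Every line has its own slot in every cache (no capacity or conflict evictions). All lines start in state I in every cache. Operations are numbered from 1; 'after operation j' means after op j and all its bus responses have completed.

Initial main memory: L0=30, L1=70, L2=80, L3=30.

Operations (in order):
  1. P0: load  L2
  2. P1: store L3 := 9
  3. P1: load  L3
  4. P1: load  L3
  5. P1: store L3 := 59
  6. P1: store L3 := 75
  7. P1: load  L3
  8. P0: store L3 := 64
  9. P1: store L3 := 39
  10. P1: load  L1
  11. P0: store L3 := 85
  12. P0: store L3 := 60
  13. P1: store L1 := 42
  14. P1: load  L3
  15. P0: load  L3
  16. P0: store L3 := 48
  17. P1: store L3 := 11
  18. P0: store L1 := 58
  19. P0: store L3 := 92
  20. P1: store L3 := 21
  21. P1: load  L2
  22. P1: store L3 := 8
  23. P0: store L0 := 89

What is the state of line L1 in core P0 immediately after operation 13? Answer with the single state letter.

state = I

step 1: P0: load  L2  ⟶  EI  (L2)  txn=BusRd  M[L2]=80
step 2: P1: store L3 := 9  ⟶  IM  (L3)  txn=BusRdX  M[L3]=30
step 3: P1: load  L3  ⟶  IM  (L3)  txn=∅  M[L3]=30
step 4: P1: load  L3  ⟶  IM  (L3)  txn=∅  M[L3]=30
step 5: P1: store L3 := 59  ⟶  IM  (L3)  txn=∅  M[L3]=30
step 6: P1: store L3 := 75  ⟶  IM  (L3)  txn=∅  M[L3]=30
step 7: P1: load  L3  ⟶  IM  (L3)  txn=∅  M[L3]=30
step 8: P0: store L3 := 64  ⟶  MI  (L3)  txn=BusRdX+Flush  M[L3]=75
step 9: P1: store L3 := 39  ⟶  IM  (L3)  txn=BusRdX+Flush  M[L3]=64
step 10: P1: load  L1  ⟶  IE  (L1)  txn=BusRd  M[L1]=70
step 11: P0: store L3 := 85  ⟶  MI  (L3)  txn=BusRdX+Flush  M[L3]=39
step 12: P0: store L3 := 60  ⟶  MI  (L3)  txn=∅  M[L3]=39
step 13: P1: store L1 := 42  ⟶  IM  (L1)  txn=∅  M[L1]=70
step 14: P1: load  L3  ⟶  OS  (L3)  txn=BusRd  M[L3]=39
step 15: P0: load  L3  ⟶  OS  (L3)  txn=∅  M[L3]=39
step 16: P0: store L3 := 48  ⟶  MI  (L3)  txn=BusUpgr  M[L3]=39
step 17: P1: store L3 := 11  ⟶  IM  (L3)  txn=BusRdX+Flush  M[L3]=48
step 18: P0: store L1 := 58  ⟶  MI  (L1)  txn=BusRdX+Flush  M[L1]=42
step 19: P0: store L3 := 92  ⟶  MI  (L3)  txn=BusRdX+Flush  M[L3]=11
step 20: P1: store L3 := 21  ⟶  IM  (L3)  txn=BusRdX+Flush  M[L3]=92
step 21: P1: load  L2  ⟶  SS  (L2)  txn=BusRd  M[L2]=80
step 22: P1: store L3 := 8  ⟶  IM  (L3)  txn=∅  M[L3]=92
step 23: P0: store L0 := 89  ⟶  MI  (L0)  txn=BusRdX  M[L0]=30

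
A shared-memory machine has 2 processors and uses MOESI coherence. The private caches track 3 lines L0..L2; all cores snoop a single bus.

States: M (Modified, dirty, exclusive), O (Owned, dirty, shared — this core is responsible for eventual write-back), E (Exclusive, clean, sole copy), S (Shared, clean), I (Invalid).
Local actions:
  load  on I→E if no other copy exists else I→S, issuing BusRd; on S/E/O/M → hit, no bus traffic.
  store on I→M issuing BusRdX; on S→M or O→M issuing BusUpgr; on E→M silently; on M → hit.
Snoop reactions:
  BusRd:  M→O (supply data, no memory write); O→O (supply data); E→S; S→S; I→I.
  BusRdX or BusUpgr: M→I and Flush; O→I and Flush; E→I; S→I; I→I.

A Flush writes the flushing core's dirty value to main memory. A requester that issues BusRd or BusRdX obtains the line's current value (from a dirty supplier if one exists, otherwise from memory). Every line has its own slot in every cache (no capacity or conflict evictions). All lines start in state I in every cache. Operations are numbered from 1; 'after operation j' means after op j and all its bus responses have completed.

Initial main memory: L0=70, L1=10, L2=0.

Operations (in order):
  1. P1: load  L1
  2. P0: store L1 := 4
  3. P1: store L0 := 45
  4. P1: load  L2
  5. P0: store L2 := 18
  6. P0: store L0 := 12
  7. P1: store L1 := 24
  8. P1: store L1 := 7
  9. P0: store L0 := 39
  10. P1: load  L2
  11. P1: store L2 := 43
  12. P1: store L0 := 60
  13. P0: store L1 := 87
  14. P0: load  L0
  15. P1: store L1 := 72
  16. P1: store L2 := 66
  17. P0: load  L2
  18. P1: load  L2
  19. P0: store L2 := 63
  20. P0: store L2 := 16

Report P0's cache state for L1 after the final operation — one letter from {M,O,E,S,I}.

step 1: P1: load  L1  ⟶  IE  (L1)  txn=BusRd  M[L1]=10
step 2: P0: store L1 := 4  ⟶  MI  (L1)  txn=BusRdX  M[L1]=10
step 3: P1: store L0 := 45  ⟶  IM  (L0)  txn=BusRdX  M[L0]=70
step 4: P1: load  L2  ⟶  IE  (L2)  txn=BusRd  M[L2]=0
step 5: P0: store L2 := 18  ⟶  MI  (L2)  txn=BusRdX  M[L2]=0
step 6: P0: store L0 := 12  ⟶  MI  (L0)  txn=BusRdX+Flush  M[L0]=45
step 7: P1: store L1 := 24  ⟶  IM  (L1)  txn=BusRdX+Flush  M[L1]=4
step 8: P1: store L1 := 7  ⟶  IM  (L1)  txn=∅  M[L1]=4
step 9: P0: store L0 := 39  ⟶  MI  (L0)  txn=∅  M[L0]=45
step 10: P1: load  L2  ⟶  OS  (L2)  txn=BusRd  M[L2]=0
step 11: P1: store L2 := 43  ⟶  IM  (L2)  txn=BusUpgr+Flush  M[L2]=18
step 12: P1: store L0 := 60  ⟶  IM  (L0)  txn=BusRdX+Flush  M[L0]=39
step 13: P0: store L1 := 87  ⟶  MI  (L1)  txn=BusRdX+Flush  M[L1]=7
step 14: P0: load  L0  ⟶  SO  (L0)  txn=BusRd  M[L0]=39
step 15: P1: store L1 := 72  ⟶  IM  (L1)  txn=BusRdX+Flush  M[L1]=87
step 16: P1: store L2 := 66  ⟶  IM  (L2)  txn=∅  M[L2]=18
step 17: P0: load  L2  ⟶  SO  (L2)  txn=BusRd  M[L2]=18
step 18: P1: load  L2  ⟶  SO  (L2)  txn=∅  M[L2]=18
step 19: P0: store L2 := 63  ⟶  MI  (L2)  txn=BusUpgr+Flush  M[L2]=66
step 20: P0: store L2 := 16  ⟶  MI  (L2)  txn=∅  M[L2]=66

state = I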